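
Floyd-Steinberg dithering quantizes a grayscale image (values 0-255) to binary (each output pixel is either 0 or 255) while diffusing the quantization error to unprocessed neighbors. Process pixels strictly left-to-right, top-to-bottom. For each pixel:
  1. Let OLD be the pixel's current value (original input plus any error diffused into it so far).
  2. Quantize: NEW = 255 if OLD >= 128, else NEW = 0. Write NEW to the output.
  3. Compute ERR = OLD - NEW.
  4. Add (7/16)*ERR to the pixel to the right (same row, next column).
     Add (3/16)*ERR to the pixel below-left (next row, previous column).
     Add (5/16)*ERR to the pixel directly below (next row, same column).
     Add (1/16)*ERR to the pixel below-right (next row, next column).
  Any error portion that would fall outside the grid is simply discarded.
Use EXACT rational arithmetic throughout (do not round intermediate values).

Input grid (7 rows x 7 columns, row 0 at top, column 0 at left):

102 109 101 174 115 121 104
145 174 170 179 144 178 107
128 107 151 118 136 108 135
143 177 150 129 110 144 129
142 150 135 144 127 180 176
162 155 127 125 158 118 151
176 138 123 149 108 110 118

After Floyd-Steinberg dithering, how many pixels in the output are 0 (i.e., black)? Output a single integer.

(0,0): OLD=102 → NEW=0, ERR=102
(0,1): OLD=1229/8 → NEW=255, ERR=-811/8
(0,2): OLD=7251/128 → NEW=0, ERR=7251/128
(0,3): OLD=407109/2048 → NEW=255, ERR=-115131/2048
(0,4): OLD=2962403/32768 → NEW=0, ERR=2962403/32768
(0,5): OLD=84175669/524288 → NEW=255, ERR=-49517771/524288
(0,6): OLD=525790835/8388608 → NEW=0, ERR=525790835/8388608
(1,0): OLD=20207/128 → NEW=255, ERR=-12433/128
(1,1): OLD=119625/1024 → NEW=0, ERR=119625/1024
(1,2): OLD=7272381/32768 → NEW=255, ERR=-1083459/32768
(1,3): OLD=21949081/131072 → NEW=255, ERR=-11474279/131072
(1,4): OLD=945645131/8388608 → NEW=0, ERR=945645131/8388608
(1,5): OLD=14442298747/67108864 → NEW=255, ERR=-2670461573/67108864
(1,6): OLD=110890502869/1073741824 → NEW=0, ERR=110890502869/1073741824
(2,0): OLD=1958707/16384 → NEW=0, ERR=1958707/16384
(2,1): OLD=96227489/524288 → NEW=255, ERR=-37465951/524288
(2,2): OLD=841298083/8388608 → NEW=0, ERR=841298083/8388608
(2,3): OLD=10307289547/67108864 → NEW=255, ERR=-6805470773/67108864
(2,4): OLD=61165091163/536870912 → NEW=0, ERR=61165091163/536870912
(2,5): OLD=2951814307689/17179869184 → NEW=255, ERR=-1429052334231/17179869184
(2,6): OLD=35292753164655/274877906944 → NEW=255, ERR=-34801113106065/274877906944
(3,0): OLD=1400566211/8388608 → NEW=255, ERR=-738528829/8388608
(3,1): OLD=9558156103/67108864 → NEW=255, ERR=-7554604217/67108864
(3,2): OLD=58309456677/536870912 → NEW=0, ERR=58309456677/536870912
(3,3): OLD=370346819747/2147483648 → NEW=255, ERR=-177261510493/2147483648
(3,4): OLD=24066982241731/274877906944 → NEW=0, ERR=24066982241731/274877906944
(3,5): OLD=307188286954937/2199023255552 → NEW=255, ERR=-253562643210823/2199023255552
(3,6): OLD=1188882273959399/35184372088832 → NEW=0, ERR=1188882273959399/35184372088832
(4,0): OLD=100266373197/1073741824 → NEW=0, ERR=100266373197/1073741824
(4,1): OLD=2929801702569/17179869184 → NEW=255, ERR=-1451064939351/17179869184
(4,2): OLD=30092320998919/274877906944 → NEW=0, ERR=30092320998919/274877906944
(4,3): OLD=416286483209853/2199023255552 → NEW=255, ERR=-144464446955907/2199023255552
(4,4): OLD=1738819849941127/17592186044416 → NEW=0, ERR=1738819849941127/17592186044416
(4,5): OLD=112036678606965863/562949953421312 → NEW=255, ERR=-31515559515468697/562949953421312
(4,6): OLD=1394856697480914945/9007199254740992 → NEW=255, ERR=-901979112478038015/9007199254740992
(5,0): OLD=48198335962635/274877906944 → NEW=255, ERR=-21895530308085/274877906944
(5,1): OLD=264144228225817/2199023255552 → NEW=0, ERR=264144228225817/2199023255552
(5,2): OLD=3450994019857247/17592186044416 → NEW=255, ERR=-1035013421468833/17592186044416
(5,3): OLD=14651534177034043/140737488355328 → NEW=0, ERR=14651534177034043/140737488355328
(5,4): OLD=1980062038229491977/9007199254740992 → NEW=255, ERR=-316773771729460983/9007199254740992
(5,5): OLD=5225634727671506617/72057594037927936 → NEW=0, ERR=5225634727671506617/72057594037927936
(5,6): OLD=170557434172232925879/1152921504606846976 → NEW=255, ERR=-123437549502513053001/1152921504606846976
(6,0): OLD=6109060959988483/35184372088832 → NEW=255, ERR=-2862953922663677/35184372088832
(6,1): OLD=69765245963312799/562949953421312 → NEW=0, ERR=69765245963312799/562949953421312
(6,2): OLD=1674079415191535997/9007199254740992 → NEW=255, ERR=-622756394767416963/9007199254740992
(6,3): OLD=10161055504800537251/72057594037927936 → NEW=255, ERR=-8213630974871086429/72057594037927936
(6,4): OLD=9690955560739922369/144115188075855872 → NEW=0, ERR=9690955560739922369/144115188075855872
(6,5): OLD=2579026446434296694957/18446744073709551616 → NEW=255, ERR=-2124893292361638967123/18446744073709551616
(6,6): OLD=11415958294715022135019/295147905179352825856 → NEW=0, ERR=11415958294715022135019/295147905179352825856
Output grid:
  Row 0: .#.#.#.  (4 black, running=4)
  Row 1: #.##.#.  (3 black, running=7)
  Row 2: .#.#.##  (3 black, running=10)
  Row 3: ##.#.#.  (3 black, running=13)
  Row 4: .#.#.##  (3 black, running=16)
  Row 5: #.#.#.#  (3 black, running=19)
  Row 6: #.##.#.  (3 black, running=22)

Answer: 22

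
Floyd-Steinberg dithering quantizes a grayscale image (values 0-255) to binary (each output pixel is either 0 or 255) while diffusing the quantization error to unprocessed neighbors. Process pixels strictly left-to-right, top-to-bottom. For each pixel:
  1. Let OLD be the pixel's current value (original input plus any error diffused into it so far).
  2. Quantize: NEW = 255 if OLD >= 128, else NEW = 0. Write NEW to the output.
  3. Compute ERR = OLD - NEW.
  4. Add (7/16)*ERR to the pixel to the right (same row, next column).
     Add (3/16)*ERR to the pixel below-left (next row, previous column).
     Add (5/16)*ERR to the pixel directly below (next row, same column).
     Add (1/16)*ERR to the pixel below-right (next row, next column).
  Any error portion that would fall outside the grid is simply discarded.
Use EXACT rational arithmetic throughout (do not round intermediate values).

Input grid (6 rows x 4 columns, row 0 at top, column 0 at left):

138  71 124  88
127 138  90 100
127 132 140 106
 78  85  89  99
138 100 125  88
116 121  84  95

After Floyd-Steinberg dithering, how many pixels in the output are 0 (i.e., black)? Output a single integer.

Answer: 15

Derivation:
(0,0): OLD=138 → NEW=255, ERR=-117
(0,1): OLD=317/16 → NEW=0, ERR=317/16
(0,2): OLD=33963/256 → NEW=255, ERR=-31317/256
(0,3): OLD=141229/4096 → NEW=0, ERR=141229/4096
(1,0): OLD=24103/256 → NEW=0, ERR=24103/256
(1,1): OLD=317713/2048 → NEW=255, ERR=-204527/2048
(1,2): OLD=1034341/65536 → NEW=0, ERR=1034341/65536
(1,3): OLD=115379155/1048576 → NEW=0, ERR=115379155/1048576
(2,0): OLD=4512075/32768 → NEW=255, ERR=-3843765/32768
(2,1): OLD=61148393/1048576 → NEW=0, ERR=61148393/1048576
(2,2): OLD=387626989/2097152 → NEW=255, ERR=-147146771/2097152
(2,3): OLD=3713632857/33554432 → NEW=0, ERR=3713632857/33554432
(3,0): OLD=877065627/16777216 → NEW=0, ERR=877065627/16777216
(3,1): OLD=28348814405/268435456 → NEW=0, ERR=28348814405/268435456
(3,2): OLD=591301033915/4294967296 → NEW=255, ERR=-503915626565/4294967296
(3,3): OLD=5351187252381/68719476736 → NEW=0, ERR=5351187252381/68719476736
(4,0): OLD=747917180223/4294967296 → NEW=255, ERR=-347299480257/4294967296
(4,1): OLD=2710769192509/34359738368 → NEW=0, ERR=2710769192509/34359738368
(4,2): OLD=158387330286749/1099511627776 → NEW=255, ERR=-121988134796131/1099511627776
(4,3): OLD=993288008125531/17592186044416 → NEW=0, ERR=993288008125531/17592186044416
(5,0): OLD=58012002778255/549755813888 → NEW=0, ERR=58012002778255/549755813888
(5,1): OLD=2919672549737161/17592186044416 → NEW=255, ERR=-1566334891588919/17592186044416
(5,2): OLD=227758777181981/8796093022208 → NEW=0, ERR=227758777181981/8796093022208
(5,3): OLD=32943375551949613/281474976710656 → NEW=0, ERR=32943375551949613/281474976710656
Output grid:
  Row 0: #.#.  (2 black, running=2)
  Row 1: .#..  (3 black, running=5)
  Row 2: #.#.  (2 black, running=7)
  Row 3: ..#.  (3 black, running=10)
  Row 4: #.#.  (2 black, running=12)
  Row 5: .#..  (3 black, running=15)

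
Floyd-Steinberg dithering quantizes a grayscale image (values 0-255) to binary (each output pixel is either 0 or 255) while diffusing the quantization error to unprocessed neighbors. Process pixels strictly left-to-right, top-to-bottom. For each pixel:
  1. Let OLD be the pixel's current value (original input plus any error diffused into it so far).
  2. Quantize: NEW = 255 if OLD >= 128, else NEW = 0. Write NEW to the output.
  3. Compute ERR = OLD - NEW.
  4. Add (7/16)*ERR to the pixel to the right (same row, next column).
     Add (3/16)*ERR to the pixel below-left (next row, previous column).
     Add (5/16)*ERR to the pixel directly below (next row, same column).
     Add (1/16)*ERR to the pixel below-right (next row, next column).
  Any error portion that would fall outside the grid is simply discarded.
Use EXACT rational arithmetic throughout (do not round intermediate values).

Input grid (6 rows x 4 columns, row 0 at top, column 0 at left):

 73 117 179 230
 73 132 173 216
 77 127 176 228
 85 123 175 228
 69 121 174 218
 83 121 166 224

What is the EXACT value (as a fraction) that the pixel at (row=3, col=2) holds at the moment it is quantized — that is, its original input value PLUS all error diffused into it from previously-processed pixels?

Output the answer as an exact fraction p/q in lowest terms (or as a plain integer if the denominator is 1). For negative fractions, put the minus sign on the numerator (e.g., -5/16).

Answer: 739783307337/4294967296

Derivation:
(0,0): OLD=73 → NEW=0, ERR=73
(0,1): OLD=2383/16 → NEW=255, ERR=-1697/16
(0,2): OLD=33945/256 → NEW=255, ERR=-31335/256
(0,3): OLD=722735/4096 → NEW=255, ERR=-321745/4096
(1,0): OLD=19437/256 → NEW=0, ERR=19437/256
(1,1): OLD=232827/2048 → NEW=0, ERR=232827/2048
(1,2): OLD=10690839/65536 → NEW=255, ERR=-6020841/65536
(1,3): OLD=150585169/1048576 → NEW=255, ERR=-116801711/1048576
(2,0): OLD=3999097/32768 → NEW=0, ERR=3999097/32768
(2,1): OLD=213322179/1048576 → NEW=255, ERR=-54064701/1048576
(2,2): OLD=232684015/2097152 → NEW=0, ERR=232684015/2097152
(2,3): OLD=7918514579/33554432 → NEW=255, ERR=-637865581/33554432
(3,0): OLD=1903724777/16777216 → NEW=0, ERR=1903724777/16777216
(3,1): OLD=49650412471/268435456 → NEW=255, ERR=-18800628809/268435456
(3,2): OLD=739783307337/4294967296 → NEW=255, ERR=-355433353143/4294967296
Target (3,2): original=175, with diffused error = 739783307337/4294967296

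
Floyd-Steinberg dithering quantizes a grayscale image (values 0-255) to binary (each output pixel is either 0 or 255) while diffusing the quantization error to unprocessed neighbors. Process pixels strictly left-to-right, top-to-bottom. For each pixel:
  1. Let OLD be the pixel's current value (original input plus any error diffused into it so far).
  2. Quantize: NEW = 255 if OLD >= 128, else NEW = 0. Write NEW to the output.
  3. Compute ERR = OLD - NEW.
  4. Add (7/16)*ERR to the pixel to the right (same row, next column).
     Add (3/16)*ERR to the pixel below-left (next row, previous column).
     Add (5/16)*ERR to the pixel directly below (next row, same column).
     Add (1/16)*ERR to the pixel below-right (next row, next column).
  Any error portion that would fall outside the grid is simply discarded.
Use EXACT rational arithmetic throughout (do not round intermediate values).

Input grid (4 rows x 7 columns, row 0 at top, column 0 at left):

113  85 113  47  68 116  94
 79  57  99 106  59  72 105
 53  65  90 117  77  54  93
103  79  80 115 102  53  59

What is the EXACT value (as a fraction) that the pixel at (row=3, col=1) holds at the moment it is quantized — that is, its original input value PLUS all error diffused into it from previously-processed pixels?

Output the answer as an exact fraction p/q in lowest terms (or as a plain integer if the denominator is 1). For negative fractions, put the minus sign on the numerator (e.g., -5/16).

Answer: 7584298045/134217728

Derivation:
(0,0): OLD=113 → NEW=0, ERR=113
(0,1): OLD=2151/16 → NEW=255, ERR=-1929/16
(0,2): OLD=15425/256 → NEW=0, ERR=15425/256
(0,3): OLD=300487/4096 → NEW=0, ERR=300487/4096
(0,4): OLD=6559857/65536 → NEW=0, ERR=6559857/65536
(0,5): OLD=167553815/1048576 → NEW=255, ERR=-99833065/1048576
(0,6): OLD=878226849/16777216 → NEW=0, ERR=878226849/16777216
(1,0): OLD=23477/256 → NEW=0, ERR=23477/256
(1,1): OLD=159347/2048 → NEW=0, ERR=159347/2048
(1,2): OLD=10360559/65536 → NEW=255, ERR=-6351121/65536
(1,3): OLD=28589635/262144 → NEW=0, ERR=28589635/262144
(1,4): OLD=2092579561/16777216 → NEW=0, ERR=2092579561/16777216
(1,5): OLD=15151384249/134217728 → NEW=0, ERR=15151384249/134217728
(1,6): OLD=353895914423/2147483648 → NEW=255, ERR=-193712415817/2147483648
(2,0): OLD=3153825/32768 → NEW=0, ERR=3153825/32768
(2,1): OLD=124763259/1048576 → NEW=0, ERR=124763259/1048576
(2,2): OLD=2299863857/16777216 → NEW=255, ERR=-1978326223/16777216
(2,3): OLD=15679599849/134217728 → NEW=0, ERR=15679599849/134217728
(2,4): OLD=209454334073/1073741824 → NEW=255, ERR=-64349831047/1073741824
(2,5): OLD=1853351913491/34359738368 → NEW=0, ERR=1853351913491/34359738368
(2,6): OLD=52482515188405/549755813888 → NEW=0, ERR=52482515188405/549755813888
(3,0): OLD=2606955025/16777216 → NEW=255, ERR=-1671235055/16777216
(3,1): OLD=7584298045/134217728 → NEW=0, ERR=7584298045/134217728
Target (3,1): original=79, with diffused error = 7584298045/134217728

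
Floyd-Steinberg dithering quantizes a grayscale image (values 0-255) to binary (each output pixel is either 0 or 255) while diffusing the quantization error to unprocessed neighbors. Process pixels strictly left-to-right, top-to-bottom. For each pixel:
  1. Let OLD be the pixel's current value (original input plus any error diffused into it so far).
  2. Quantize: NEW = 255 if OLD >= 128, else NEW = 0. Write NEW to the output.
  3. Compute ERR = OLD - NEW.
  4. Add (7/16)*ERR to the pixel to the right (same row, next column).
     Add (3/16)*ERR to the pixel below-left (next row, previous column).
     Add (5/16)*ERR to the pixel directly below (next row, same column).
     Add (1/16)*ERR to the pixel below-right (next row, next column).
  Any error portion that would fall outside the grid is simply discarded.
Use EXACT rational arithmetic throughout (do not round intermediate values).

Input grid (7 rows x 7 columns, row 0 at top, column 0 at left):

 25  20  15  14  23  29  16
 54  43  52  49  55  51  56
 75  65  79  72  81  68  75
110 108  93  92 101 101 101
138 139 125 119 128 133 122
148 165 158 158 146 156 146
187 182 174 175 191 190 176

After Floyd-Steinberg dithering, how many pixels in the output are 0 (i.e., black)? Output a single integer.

Answer: 29

Derivation:
(0,0): OLD=25 → NEW=0, ERR=25
(0,1): OLD=495/16 → NEW=0, ERR=495/16
(0,2): OLD=7305/256 → NEW=0, ERR=7305/256
(0,3): OLD=108479/4096 → NEW=0, ERR=108479/4096
(0,4): OLD=2266681/65536 → NEW=0, ERR=2266681/65536
(0,5): OLD=46275471/1048576 → NEW=0, ERR=46275471/1048576
(0,6): OLD=592363753/16777216 → NEW=0, ERR=592363753/16777216
(1,0): OLD=17309/256 → NEW=0, ERR=17309/256
(1,1): OLD=182603/2048 → NEW=0, ERR=182603/2048
(1,2): OLD=7000871/65536 → NEW=0, ERR=7000871/65536
(1,3): OLD=29433691/262144 → NEW=0, ERR=29433691/262144
(1,4): OLD=2094821745/16777216 → NEW=0, ERR=2094821745/16777216
(1,5): OLD=17206679873/134217728 → NEW=255, ERR=-17018840767/134217728
(1,6): OLD=30745009327/2147483648 → NEW=0, ERR=30745009327/2147483648
(2,0): OLD=3697769/32768 → NEW=0, ERR=3697769/32768
(2,1): OLD=174576403/1048576 → NEW=255, ERR=-92810477/1048576
(2,2): OLD=1682493433/16777216 → NEW=0, ERR=1682493433/16777216
(2,3): OLD=24300138097/134217728 → NEW=255, ERR=-9925382543/134217728
(2,4): OLD=76137447489/1073741824 → NEW=0, ERR=76137447489/1073741824
(2,5): OLD=2401251423851/34359738368 → NEW=0, ERR=2401251423851/34359738368
(2,6): OLD=56143223518365/549755813888 → NEW=0, ERR=56143223518365/549755813888
(3,0): OLD=2158705369/16777216 → NEW=255, ERR=-2119484711/16777216
(3,1): OLD=6835268069/134217728 → NEW=0, ERR=6835268069/134217728
(3,2): OLD=136603352191/1073741824 → NEW=0, ERR=136603352191/1073741824
(3,3): OLD=618962012681/4294967296 → NEW=255, ERR=-476254647799/4294967296
(3,4): OLD=45699924864729/549755813888 → NEW=0, ERR=45699924864729/549755813888
(3,5): OLD=803908513436827/4398046511104 → NEW=255, ERR=-317593346894693/4398046511104
(3,6): OLD=7437178856668741/70368744177664 → NEW=0, ERR=7437178856668741/70368744177664
(4,0): OLD=232079159191/2147483648 → NEW=0, ERR=232079159191/2147483648
(4,1): OLD=7495705263147/34359738368 → NEW=255, ERR=-1266028020693/34359738368
(4,2): OLD=72033534020197/549755813888 → NEW=255, ERR=-68154198521243/549755813888
(4,3): OLD=235946698159335/4398046511104 → NEW=0, ERR=235946698159335/4398046511104
(4,4): OLD=5523179168207621/35184372088832 → NEW=255, ERR=-3448835714444539/35184372088832
(4,5): OLD=104214646808961541/1125899906842624 → NEW=0, ERR=104214646808961541/1125899906842624
(4,6): OLD=3440929557547990707/18014398509481984 → NEW=255, ERR=-1152742062369915213/18014398509481984
(5,0): OLD=96132109128625/549755813888 → NEW=255, ERR=-44055623412815/549755813888
(5,1): OLD=448316706154171/4398046511104 → NEW=0, ERR=448316706154171/4398046511104
(5,2): OLD=6038049545064845/35184372088832 → NEW=255, ERR=-2933965337587315/35184372088832
(5,3): OLD=31568913677568161/281474976710656 → NEW=0, ERR=31568913677568161/281474976710656
(5,4): OLD=3335264346200826315/18014398509481984 → NEW=255, ERR=-1258407273717079605/18014398509481984
(5,5): OLD=19634114717729524251/144115188075855872 → NEW=255, ERR=-17115258241613723109/144115188075855872
(5,6): OLD=184076063950653723957/2305843009213693952 → NEW=0, ERR=184076063950653723957/2305843009213693952
(6,0): OLD=12741680343173081/70368744177664 → NEW=255, ERR=-5202349422131239/70368744177664
(6,1): OLD=181119761760408365/1125899906842624 → NEW=255, ERR=-105984714484460755/1125899906842624
(6,2): OLD=2416773926150955239/18014398509481984 → NEW=255, ERR=-2176897693766950681/18014398509481984
(6,3): OLD=20013336136503383929/144115188075855872 → NEW=255, ERR=-16736036822839863431/144115188075855872
(6,4): OLD=29718121891165880715/288230376151711744 → NEW=0, ERR=29718121891165880715/288230376151711744
(6,5): OLD=7695908975401996067831/36893488147419103232 → NEW=255, ERR=-1711930502189875256329/36893488147419103232
(6,6): OLD=102253128114002252707665/590295810358705651712 → NEW=255, ERR=-48272303527467688478895/590295810358705651712
Output grid:
  Row 0: .......  (7 black, running=7)
  Row 1: .....#.  (6 black, running=13)
  Row 2: .#.#...  (5 black, running=18)
  Row 3: #..#.#.  (4 black, running=22)
  Row 4: .##.#.#  (3 black, running=25)
  Row 5: #.#.##.  (3 black, running=28)
  Row 6: ####.##  (1 black, running=29)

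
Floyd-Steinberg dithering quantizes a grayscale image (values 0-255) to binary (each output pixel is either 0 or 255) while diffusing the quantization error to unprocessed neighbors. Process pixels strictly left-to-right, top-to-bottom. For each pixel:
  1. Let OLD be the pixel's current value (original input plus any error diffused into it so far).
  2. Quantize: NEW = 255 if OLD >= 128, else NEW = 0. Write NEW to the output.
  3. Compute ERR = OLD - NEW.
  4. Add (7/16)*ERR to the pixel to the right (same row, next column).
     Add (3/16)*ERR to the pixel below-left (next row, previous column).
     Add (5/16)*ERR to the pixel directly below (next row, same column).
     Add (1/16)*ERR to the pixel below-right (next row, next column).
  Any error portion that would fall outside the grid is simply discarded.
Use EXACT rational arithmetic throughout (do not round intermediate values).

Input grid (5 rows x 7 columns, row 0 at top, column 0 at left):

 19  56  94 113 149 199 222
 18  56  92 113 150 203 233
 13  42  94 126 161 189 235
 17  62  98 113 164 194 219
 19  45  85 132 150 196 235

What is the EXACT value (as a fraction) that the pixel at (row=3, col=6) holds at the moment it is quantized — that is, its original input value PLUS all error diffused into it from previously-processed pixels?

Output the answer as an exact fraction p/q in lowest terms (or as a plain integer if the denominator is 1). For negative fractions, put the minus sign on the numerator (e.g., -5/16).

Answer: 17322419995328951/70368744177664

Derivation:
(0,0): OLD=19 → NEW=0, ERR=19
(0,1): OLD=1029/16 → NEW=0, ERR=1029/16
(0,2): OLD=31267/256 → NEW=0, ERR=31267/256
(0,3): OLD=681717/4096 → NEW=255, ERR=-362763/4096
(0,4): OLD=7225523/65536 → NEW=0, ERR=7225523/65536
(0,5): OLD=259245285/1048576 → NEW=255, ERR=-8141595/1048576
(0,6): OLD=3667550787/16777216 → NEW=255, ERR=-610639293/16777216
(1,0): OLD=9215/256 → NEW=0, ERR=9215/256
(1,1): OLD=237433/2048 → NEW=0, ERR=237433/2048
(1,2): OLD=11029869/65536 → NEW=255, ERR=-5681811/65536
(1,3): OLD=19844073/262144 → NEW=0, ERR=19844073/262144
(1,4): OLD=3532966171/16777216 → NEW=255, ERR=-745223909/16777216
(1,5): OLD=24321159307/134217728 → NEW=255, ERR=-9904361333/134217728
(1,6): OLD=405565464773/2147483648 → NEW=255, ERR=-142042865467/2147483648
(2,0): OLD=1506883/32768 → NEW=0, ERR=1506883/32768
(2,1): OLD=88439441/1048576 → NEW=0, ERR=88439441/1048576
(2,2): OLD=2101284083/16777216 → NEW=0, ERR=2101284083/16777216
(2,3): OLD=25595872027/134217728 → NEW=255, ERR=-8629648613/134217728
(2,4): OLD=117987726027/1073741824 → NEW=0, ERR=117987726027/1073741824
(2,5): OLD=6831952552537/34359738368 → NEW=255, ERR=-1929780731303/34359738368
(2,6): OLD=101785205405951/549755813888 → NEW=255, ERR=-38402527135489/549755813888
(3,0): OLD=791632275/16777216 → NEW=0, ERR=791632275/16777216
(3,1): OLD=18167477911/134217728 → NEW=255, ERR=-16058042729/134217728
(3,2): OLD=83764882165/1073741824 → NEW=0, ERR=83764882165/1073741824
(3,3): OLD=667734701955/4294967296 → NEW=255, ERR=-427481958525/4294967296
(3,4): OLD=77100467725715/549755813888 → NEW=255, ERR=-63087264815725/549755813888
(3,5): OLD=527825434206697/4398046511104 → NEW=0, ERR=527825434206697/4398046511104
(3,6): OLD=17322419995328951/70368744177664 → NEW=255, ERR=-621609769975369/70368744177664
Target (3,6): original=219, with diffused error = 17322419995328951/70368744177664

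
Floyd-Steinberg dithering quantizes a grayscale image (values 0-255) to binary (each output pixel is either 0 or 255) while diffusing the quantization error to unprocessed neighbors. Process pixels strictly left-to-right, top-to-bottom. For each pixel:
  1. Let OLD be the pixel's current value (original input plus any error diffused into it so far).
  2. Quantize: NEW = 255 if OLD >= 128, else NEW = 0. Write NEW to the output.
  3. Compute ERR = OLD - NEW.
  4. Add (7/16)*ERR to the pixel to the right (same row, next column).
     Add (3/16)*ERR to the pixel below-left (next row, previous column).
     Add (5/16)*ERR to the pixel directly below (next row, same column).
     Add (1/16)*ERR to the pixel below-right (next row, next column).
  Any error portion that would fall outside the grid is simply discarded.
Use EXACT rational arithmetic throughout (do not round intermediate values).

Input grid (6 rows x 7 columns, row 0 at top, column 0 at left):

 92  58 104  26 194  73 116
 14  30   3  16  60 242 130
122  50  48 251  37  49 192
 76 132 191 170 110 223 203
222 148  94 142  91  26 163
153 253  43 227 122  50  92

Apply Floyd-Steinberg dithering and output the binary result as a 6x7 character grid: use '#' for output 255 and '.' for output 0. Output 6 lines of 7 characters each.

Answer: ..#.#.#
.....#.
#..#..#
.###.##
#..#..#
##.##..

Derivation:
(0,0): OLD=92 → NEW=0, ERR=92
(0,1): OLD=393/4 → NEW=0, ERR=393/4
(0,2): OLD=9407/64 → NEW=255, ERR=-6913/64
(0,3): OLD=-21767/1024 → NEW=0, ERR=-21767/1024
(0,4): OLD=3026127/16384 → NEW=255, ERR=-1151793/16384
(0,5): OLD=11073961/262144 → NEW=0, ERR=11073961/262144
(0,6): OLD=564056991/4194304 → NEW=255, ERR=-505490529/4194304
(1,0): OLD=3915/64 → NEW=0, ERR=3915/64
(1,1): OLD=37357/512 → NEW=0, ERR=37357/512
(1,2): OLD=54417/16384 → NEW=0, ERR=54417/16384
(1,3): OLD=-597811/65536 → NEW=0, ERR=-597811/65536
(1,4): OLD=170425623/4194304 → NEW=0, ERR=170425623/4194304
(1,5): OLD=8253955367/33554432 → NEW=255, ERR=-302424793/33554432
(1,6): OLD=48874090857/536870912 → NEW=0, ERR=48874090857/536870912
(2,0): OLD=1268095/8192 → NEW=255, ERR=-820865/8192
(2,1): OLD=8757701/262144 → NEW=0, ERR=8757701/262144
(2,2): OLD=278936911/4194304 → NEW=0, ERR=278936911/4194304
(2,3): OLD=9565395671/33554432 → NEW=255, ERR=1009015511/33554432
(2,4): OLD=16265501815/268435456 → NEW=0, ERR=16265501815/268435456
(2,5): OLD=792866589293/8589934592 → NEW=0, ERR=792866589293/8589934592
(2,6): OLD=35770851713227/137438953472 → NEW=255, ERR=723918577867/137438953472
(3,0): OLD=213701807/4194304 → NEW=0, ERR=213701807/4194304
(3,1): OLD=5735713315/33554432 → NEW=255, ERR=-2820666845/33554432
(3,2): OLD=49051592489/268435456 → NEW=255, ERR=-19399448791/268435456
(3,3): OLD=175339346743/1073741824 → NEW=255, ERR=-98464818377/1073741824
(3,4): OLD=14843643081903/137438953472 → NEW=0, ERR=14843643081903/137438953472
(3,5): OLD=334108353683869/1099511627776 → NEW=255, ERR=53732888600989/1099511627776
(3,6): OLD=4077787653767555/17592186044416 → NEW=255, ERR=-408219787558525/17592186044416
(4,0): OLD=119271414209/536870912 → NEW=255, ERR=-17630668351/536870912
(4,1): OLD=833199432109/8589934592 → NEW=0, ERR=833199432109/8589934592
(4,2): OLD=12562499491203/137438953472 → NEW=0, ERR=12562499491203/137438953472
(4,3): OLD=185889863215121/1099511627776 → NEW=255, ERR=-94485601867759/1099511627776
(4,4): OLD=796803066014291/8796093022208 → NEW=0, ERR=796803066014291/8796093022208
(4,5): OLD=23447550358564259/281474976710656 → NEW=0, ERR=23447550358564259/281474976710656
(4,6): OLD=879317628248511845/4503599627370496 → NEW=255, ERR=-269100276730964635/4503599627370496
(5,0): OLD=22117304709463/137438953472 → NEW=255, ERR=-12929628425897/137438953472
(5,1): OLD=282837743308925/1099511627776 → NEW=255, ERR=2462278226045/1099511627776
(5,2): OLD=549696324423499/8796093022208 → NEW=0, ERR=549696324423499/8796093022208
(5,3): OLD=17605134609196727/70368744177664 → NEW=255, ERR=-338895156107593/70368744177664
(5,4): OLD=713592917728020941/4503599627370496 → NEW=255, ERR=-434824987251455539/4503599627370496
(5,5): OLD=1017785579713885917/36028797018963968 → NEW=0, ERR=1017785579713885917/36028797018963968
(5,6): OLD=52396163646569802067/576460752303423488 → NEW=0, ERR=52396163646569802067/576460752303423488
Row 0: ..#.#.#
Row 1: .....#.
Row 2: #..#..#
Row 3: .###.##
Row 4: #..#..#
Row 5: ##.##..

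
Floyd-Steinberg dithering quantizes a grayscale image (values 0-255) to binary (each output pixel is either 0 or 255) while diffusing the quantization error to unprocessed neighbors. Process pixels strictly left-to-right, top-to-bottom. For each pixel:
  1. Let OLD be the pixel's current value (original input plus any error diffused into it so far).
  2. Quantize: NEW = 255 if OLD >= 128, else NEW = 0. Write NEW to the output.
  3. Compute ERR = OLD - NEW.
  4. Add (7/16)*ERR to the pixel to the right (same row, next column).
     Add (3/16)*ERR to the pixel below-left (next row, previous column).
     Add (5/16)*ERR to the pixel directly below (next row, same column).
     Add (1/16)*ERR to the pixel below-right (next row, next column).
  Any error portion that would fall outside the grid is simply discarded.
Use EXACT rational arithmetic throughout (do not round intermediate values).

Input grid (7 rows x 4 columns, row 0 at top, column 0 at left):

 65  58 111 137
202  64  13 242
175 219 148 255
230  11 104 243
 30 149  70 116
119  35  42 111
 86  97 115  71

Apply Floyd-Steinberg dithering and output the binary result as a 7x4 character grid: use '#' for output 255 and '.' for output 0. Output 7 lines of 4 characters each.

Answer: ..#.
#..#
####
#..#
.#..
...#
.#..

Derivation:
(0,0): OLD=65 → NEW=0, ERR=65
(0,1): OLD=1383/16 → NEW=0, ERR=1383/16
(0,2): OLD=38097/256 → NEW=255, ERR=-27183/256
(0,3): OLD=370871/4096 → NEW=0, ERR=370871/4096
(1,0): OLD=61061/256 → NEW=255, ERR=-4219/256
(1,1): OLD=139171/2048 → NEW=0, ERR=139171/2048
(1,2): OLD=2092383/65536 → NEW=0, ERR=2092383/65536
(1,3): OLD=291112905/1048576 → NEW=255, ERR=23726025/1048576
(2,0): OLD=5983153/32768 → NEW=255, ERR=-2372687/32768
(2,1): OLD=223884971/1048576 → NEW=255, ERR=-43501909/1048576
(2,2): OLD=311042359/2097152 → NEW=255, ERR=-223731401/2097152
(2,3): OLD=7294476859/33554432 → NEW=255, ERR=-1261903301/33554432
(3,0): OLD=3348624033/16777216 → NEW=255, ERR=-929566047/16777216
(3,1): OLD=-13618694401/268435456 → NEW=0, ERR=-13618694401/268435456
(3,2): OLD=166735473409/4294967296 → NEW=0, ERR=166735473409/4294967296
(3,3): OLD=16600161138823/68719476736 → NEW=255, ERR=-923305428857/68719476736
(4,0): OLD=13627651917/4294967296 → NEW=0, ERR=13627651917/4294967296
(4,1): OLD=4753668778599/34359738368 → NEW=255, ERR=-4008064505241/34359738368
(4,2): OLD=27935446690439/1099511627776 → NEW=0, ERR=27935446690439/1099511627776
(4,3): OLD=2205061554869473/17592186044416 → NEW=0, ERR=2205061554869473/17592186044416
(5,0): OLD=53941854413629/549755813888 → NEW=0, ERR=53941854413629/549755813888
(5,1): OLD=816917171468875/17592186044416 → NEW=0, ERR=816917171468875/17592186044416
(5,2): OLD=760570643602807/8796093022208 → NEW=0, ERR=760570643602807/8796093022208
(5,3): OLD=53363986346716503/281474976710656 → NEW=255, ERR=-18412132714500777/281474976710656
(6,0): OLD=35288296217703681/281474976710656 → NEW=0, ERR=35288296217703681/281474976710656
(6,1): OLD=849853622342021399/4503599627370496 → NEW=255, ERR=-298564282637455081/4503599627370496
(6,2): OLD=7469082609122707697/72057594037927936 → NEW=0, ERR=7469082609122707697/72057594037927936
(6,3): OLD=116804069928778289559/1152921504606846976 → NEW=0, ERR=116804069928778289559/1152921504606846976
Row 0: ..#.
Row 1: #..#
Row 2: ####
Row 3: #..#
Row 4: .#..
Row 5: ...#
Row 6: .#..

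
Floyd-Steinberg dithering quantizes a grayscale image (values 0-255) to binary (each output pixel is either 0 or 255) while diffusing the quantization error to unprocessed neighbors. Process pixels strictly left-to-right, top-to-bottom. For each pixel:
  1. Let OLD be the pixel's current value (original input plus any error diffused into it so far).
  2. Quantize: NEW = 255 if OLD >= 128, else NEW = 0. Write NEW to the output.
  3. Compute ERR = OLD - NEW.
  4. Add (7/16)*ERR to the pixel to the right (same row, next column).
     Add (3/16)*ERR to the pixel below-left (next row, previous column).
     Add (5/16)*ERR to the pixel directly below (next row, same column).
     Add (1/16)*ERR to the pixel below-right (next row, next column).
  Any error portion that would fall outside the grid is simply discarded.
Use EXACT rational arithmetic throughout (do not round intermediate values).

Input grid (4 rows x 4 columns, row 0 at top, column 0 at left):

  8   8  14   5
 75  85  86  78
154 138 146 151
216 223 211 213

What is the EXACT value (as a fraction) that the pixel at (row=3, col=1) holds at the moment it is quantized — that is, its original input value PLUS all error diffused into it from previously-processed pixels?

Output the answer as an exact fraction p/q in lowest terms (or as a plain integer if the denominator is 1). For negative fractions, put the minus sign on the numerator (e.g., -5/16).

(0,0): OLD=8 → NEW=0, ERR=8
(0,1): OLD=23/2 → NEW=0, ERR=23/2
(0,2): OLD=609/32 → NEW=0, ERR=609/32
(0,3): OLD=6823/512 → NEW=0, ERR=6823/512
(1,0): OLD=2549/32 → NEW=0, ERR=2549/32
(1,1): OLD=32643/256 → NEW=0, ERR=32643/256
(1,2): OLD=1236591/8192 → NEW=255, ERR=-852369/8192
(1,3): OLD=4958777/131072 → NEW=0, ERR=4958777/131072
(2,0): OLD=830673/4096 → NEW=255, ERR=-213807/4096
(2,1): OLD=18412955/131072 → NEW=255, ERR=-15010405/131072
(2,2): OLD=20563923/262144 → NEW=0, ERR=20563923/262144
(2,3): OLD=799599327/4194304 → NEW=255, ERR=-269948193/4194304
(3,0): OLD=373744497/2097152 → NEW=255, ERR=-161029263/2097152
(3,1): OLD=5538666063/33554432 → NEW=255, ERR=-3017714097/33554432
Target (3,1): original=223, with diffused error = 5538666063/33554432

Answer: 5538666063/33554432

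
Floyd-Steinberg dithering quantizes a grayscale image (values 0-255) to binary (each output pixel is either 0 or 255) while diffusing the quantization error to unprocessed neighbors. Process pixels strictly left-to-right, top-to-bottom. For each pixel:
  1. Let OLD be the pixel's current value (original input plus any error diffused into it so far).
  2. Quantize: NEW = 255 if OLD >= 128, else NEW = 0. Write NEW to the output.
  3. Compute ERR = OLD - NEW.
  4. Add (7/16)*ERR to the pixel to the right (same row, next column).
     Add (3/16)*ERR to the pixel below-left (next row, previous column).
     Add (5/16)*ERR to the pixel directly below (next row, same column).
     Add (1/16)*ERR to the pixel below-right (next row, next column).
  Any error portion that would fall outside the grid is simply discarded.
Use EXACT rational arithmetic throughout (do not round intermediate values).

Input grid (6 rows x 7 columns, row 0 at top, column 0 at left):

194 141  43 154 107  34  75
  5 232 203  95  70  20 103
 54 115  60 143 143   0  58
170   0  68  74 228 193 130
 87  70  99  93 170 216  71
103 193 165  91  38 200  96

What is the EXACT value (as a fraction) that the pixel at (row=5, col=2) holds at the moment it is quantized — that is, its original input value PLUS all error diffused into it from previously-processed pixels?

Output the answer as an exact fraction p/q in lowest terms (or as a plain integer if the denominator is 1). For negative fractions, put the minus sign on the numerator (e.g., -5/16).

Answer: 3583538616531759/35184372088832

Derivation:
(0,0): OLD=194 → NEW=255, ERR=-61
(0,1): OLD=1829/16 → NEW=0, ERR=1829/16
(0,2): OLD=23811/256 → NEW=0, ERR=23811/256
(0,3): OLD=797461/4096 → NEW=255, ERR=-247019/4096
(0,4): OLD=5283219/65536 → NEW=0, ERR=5283219/65536
(0,5): OLD=72634117/1048576 → NEW=0, ERR=72634117/1048576
(0,6): OLD=1766730019/16777216 → NEW=0, ERR=1766730019/16777216
(1,0): OLD=1887/256 → NEW=0, ERR=1887/256
(1,1): OLD=582809/2048 → NEW=255, ERR=60569/2048
(1,2): OLD=15783821/65536 → NEW=255, ERR=-927859/65536
(1,3): OLD=23825865/262144 → NEW=0, ERR=23825865/262144
(1,4): OLD=2418852347/16777216 → NEW=255, ERR=-1859337733/16777216
(1,5): OLD=2408384235/134217728 → NEW=0, ERR=2408384235/134217728
(1,6): OLD=318015873125/2147483648 → NEW=255, ERR=-229592457115/2147483648
(2,0): OLD=2026659/32768 → NEW=0, ERR=2026659/32768
(2,1): OLD=156350001/1048576 → NEW=255, ERR=-111036879/1048576
(2,2): OLD=472067795/16777216 → NEW=0, ERR=472067795/16777216
(2,3): OLD=21749738235/134217728 → NEW=255, ERR=-12475782405/134217728
(2,4): OLD=82405085547/1073741824 → NEW=0, ERR=82405085547/1073741824
(2,5): OLD=419569335289/34359738368 → NEW=0, ERR=419569335289/34359738368
(2,6): OLD=17071972347487/549755813888 → NEW=0, ERR=17071972347487/549755813888
(3,0): OLD=2843281523/16777216 → NEW=255, ERR=-1434908557/16777216
(3,1): OLD=-8236728713/134217728 → NEW=0, ERR=-8236728713/134217728
(3,2): OLD=27807215573/1073741824 → NEW=0, ERR=27807215573/1073741824
(3,3): OLD=311089281987/4294967296 → NEW=0, ERR=311089281987/4294967296
(3,4): OLD=154015046755443/549755813888 → NEW=255, ERR=13827314214003/549755813888
(3,5): OLD=960705010224905/4398046511104 → NEW=255, ERR=-160796850106615/4398046511104
(3,6): OLD=8758942561166487/70368744177664 → NEW=0, ERR=8758942561166487/70368744177664
(4,0): OLD=104724548957/2147483648 → NEW=0, ERR=104724548957/2147483648
(4,1): OLD=2462490229561/34359738368 → NEW=0, ERR=2462490229561/34359738368
(4,2): OLD=81469951890679/549755813888 → NEW=255, ERR=-58717780650761/549755813888
(4,3): OLD=330914281998541/4398046511104 → NEW=0, ERR=330914281998541/4398046511104
(4,4): OLD=7334171963593815/35184372088832 → NEW=255, ERR=-1637842919058345/35184372088832
(4,5): OLD=235447554905552599/1125899906842624 → NEW=255, ERR=-51656921339316521/1125899906842624
(4,6): OLD=1576975256064030737/18014398509481984 → NEW=0, ERR=1576975256064030737/18014398509481984
(5,0): OLD=72390283435707/549755813888 → NEW=255, ERR=-67797449105733/549755813888
(5,1): OLD=635359585245801/4398046511104 → NEW=255, ERR=-486142275085719/4398046511104
(5,2): OLD=3583538616531759/35184372088832 → NEW=0, ERR=3583538616531759/35184372088832
Target (5,2): original=165, with diffused error = 3583538616531759/35184372088832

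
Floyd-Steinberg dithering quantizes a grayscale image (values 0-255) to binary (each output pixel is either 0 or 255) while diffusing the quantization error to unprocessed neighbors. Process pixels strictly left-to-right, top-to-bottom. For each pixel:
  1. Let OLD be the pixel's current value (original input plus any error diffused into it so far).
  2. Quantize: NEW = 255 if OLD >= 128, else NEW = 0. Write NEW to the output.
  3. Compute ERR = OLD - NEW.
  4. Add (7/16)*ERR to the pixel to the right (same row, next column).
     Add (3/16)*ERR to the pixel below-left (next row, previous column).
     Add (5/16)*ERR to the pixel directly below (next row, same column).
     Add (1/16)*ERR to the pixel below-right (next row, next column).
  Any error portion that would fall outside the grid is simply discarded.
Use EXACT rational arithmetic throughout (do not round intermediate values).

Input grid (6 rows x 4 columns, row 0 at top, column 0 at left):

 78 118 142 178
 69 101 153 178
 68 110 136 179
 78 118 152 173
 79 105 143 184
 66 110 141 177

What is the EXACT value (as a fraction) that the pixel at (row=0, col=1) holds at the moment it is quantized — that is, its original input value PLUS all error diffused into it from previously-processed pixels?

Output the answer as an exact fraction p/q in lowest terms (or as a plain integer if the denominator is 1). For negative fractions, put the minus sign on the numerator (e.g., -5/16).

(0,0): OLD=78 → NEW=0, ERR=78
(0,1): OLD=1217/8 → NEW=255, ERR=-823/8
Target (0,1): original=118, with diffused error = 1217/8

Answer: 1217/8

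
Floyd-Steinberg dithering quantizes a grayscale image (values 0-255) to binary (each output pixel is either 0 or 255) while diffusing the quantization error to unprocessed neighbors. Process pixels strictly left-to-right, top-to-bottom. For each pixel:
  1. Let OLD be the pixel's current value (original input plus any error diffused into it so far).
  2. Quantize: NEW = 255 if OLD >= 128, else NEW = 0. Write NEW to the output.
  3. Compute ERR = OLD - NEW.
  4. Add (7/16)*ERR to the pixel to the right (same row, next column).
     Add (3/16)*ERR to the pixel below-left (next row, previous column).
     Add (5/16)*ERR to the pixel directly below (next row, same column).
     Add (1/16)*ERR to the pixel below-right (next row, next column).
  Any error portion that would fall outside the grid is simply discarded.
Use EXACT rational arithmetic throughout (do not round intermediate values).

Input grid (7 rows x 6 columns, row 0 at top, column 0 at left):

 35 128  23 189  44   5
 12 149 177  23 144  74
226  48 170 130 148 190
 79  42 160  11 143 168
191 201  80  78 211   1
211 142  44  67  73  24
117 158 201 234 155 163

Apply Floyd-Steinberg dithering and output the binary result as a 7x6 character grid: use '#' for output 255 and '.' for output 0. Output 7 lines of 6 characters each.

Answer: .#.#..
..#.#.
#.#.##
..#..#
##..#.
#..#..
.####.

Derivation:
(0,0): OLD=35 → NEW=0, ERR=35
(0,1): OLD=2293/16 → NEW=255, ERR=-1787/16
(0,2): OLD=-6621/256 → NEW=0, ERR=-6621/256
(0,3): OLD=727797/4096 → NEW=255, ERR=-316683/4096
(0,4): OLD=666803/65536 → NEW=0, ERR=666803/65536
(0,5): OLD=9910501/1048576 → NEW=0, ERR=9910501/1048576
(1,0): OLD=511/256 → NEW=0, ERR=511/256
(1,1): OLD=230009/2048 → NEW=0, ERR=230009/2048
(1,2): OLD=12882797/65536 → NEW=255, ERR=-3828883/65536
(1,3): OLD=-6928535/262144 → NEW=0, ERR=-6928535/262144
(1,4): OLD=2223925019/16777216 → NEW=255, ERR=-2054265061/16777216
(1,5): OLD=6447909965/268435456 → NEW=0, ERR=6447909965/268435456
(2,0): OLD=8116035/32768 → NEW=255, ERR=-239805/32768
(2,1): OLD=72419985/1048576 → NEW=0, ERR=72419985/1048576
(2,2): OLD=3087378163/16777216 → NEW=255, ERR=-1190811917/16777216
(2,3): OLD=8600402715/134217728 → NEW=0, ERR=8600402715/134217728
(2,4): OLD=603968502993/4294967296 → NEW=255, ERR=-491248157487/4294967296
(2,5): OLD=9607904419015/68719476736 → NEW=255, ERR=-7915562148665/68719476736
(3,0): OLD=1504291219/16777216 → NEW=0, ERR=1504291219/16777216
(3,1): OLD=11951355287/134217728 → NEW=0, ERR=11951355287/134217728
(3,2): OLD=207347680117/1073741824 → NEW=255, ERR=-66456485003/1073741824
(3,3): OLD=-1507395224801/68719476736 → NEW=0, ERR=-1507395224801/68719476736
(3,4): OLD=44017631671743/549755813888 → NEW=0, ERR=44017631671743/549755813888
(3,5): OLD=1406364799328209/8796093022208 → NEW=255, ERR=-836638921334831/8796093022208
(4,0): OLD=506195091389/2147483648 → NEW=255, ERR=-41413238851/2147483648
(4,1): OLD=7366333528985/34359738368 → NEW=255, ERR=-1395399754855/34359738368
(4,2): OLD=48756166685691/1099511627776 → NEW=0, ERR=48756166685691/1099511627776
(4,3): OLD=1788946409667591/17592186044416 → NEW=0, ERR=1788946409667591/17592186044416
(4,4): OLD=73550939315542391/281474976710656 → NEW=255, ERR=1774820254325111/281474976710656
(4,5): OLD=-94397858589994271/4503599627370496 → NEW=0, ERR=-94397858589994271/4503599627370496
(5,0): OLD=108499218357723/549755813888 → NEW=255, ERR=-31688514183717/549755813888
(5,1): OLD=1956252180723595/17592186044416 → NEW=0, ERR=1956252180723595/17592186044416
(5,2): OLD=17315776064853161/140737488355328 → NEW=0, ERR=17315776064853161/140737488355328
(5,3): OLD=705083792149686995/4503599627370496 → NEW=255, ERR=-443334112829789485/4503599627370496
(5,4): OLD=309203487551392787/9007199254740992 → NEW=0, ERR=309203487551392787/9007199254740992
(5,5): OLD=4736004588918751279/144115188075855872 → NEW=0, ERR=4736004588918751279/144115188075855872
(6,0): OLD=33731166547922817/281474976710656 → NEW=0, ERR=33731166547922817/281474976710656
(6,1): OLD=1191857218544941549/4503599627370496 → NEW=255, ERR=43439313565465069/4503599627370496
(6,2): OLD=4182243496683537061/18014398509481984 → NEW=255, ERR=-411428123234368859/18014398509481984
(6,3): OLD=59770869161873737713/288230376151711744 → NEW=255, ERR=-13727876756812757007/288230376151711744
(6,4): OLD=668231397879184652625/4611686018427387904 → NEW=255, ERR=-507748536819799262895/4611686018427387904
(6,5): OLD=9389110298173346124951/73786976294838206464 → NEW=0, ERR=9389110298173346124951/73786976294838206464
Row 0: .#.#..
Row 1: ..#.#.
Row 2: #.#.##
Row 3: ..#..#
Row 4: ##..#.
Row 5: #..#..
Row 6: .####.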